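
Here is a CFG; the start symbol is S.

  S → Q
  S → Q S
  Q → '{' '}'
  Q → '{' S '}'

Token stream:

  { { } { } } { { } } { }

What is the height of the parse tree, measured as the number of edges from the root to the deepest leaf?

[S [Q { [S [Q { }] [S [Q { }]]] }] [S [Q { [S [Q { }]] }] [S [Q { }]]]]

5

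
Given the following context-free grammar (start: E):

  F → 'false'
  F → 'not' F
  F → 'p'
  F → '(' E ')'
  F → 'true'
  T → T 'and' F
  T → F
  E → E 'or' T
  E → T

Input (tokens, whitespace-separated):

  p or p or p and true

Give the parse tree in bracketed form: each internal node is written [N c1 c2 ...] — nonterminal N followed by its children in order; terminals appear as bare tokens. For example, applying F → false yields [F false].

E
E or T
E or T or T
T or T or T
F or T or T
p or T or T
p or F or T
p or p or T
p or p or T and F
p or p or F and F
p or p or p and F
p or p or p and true

[E [E [E [T [F p]]] or [T [F p]]] or [T [T [F p]] and [F true]]]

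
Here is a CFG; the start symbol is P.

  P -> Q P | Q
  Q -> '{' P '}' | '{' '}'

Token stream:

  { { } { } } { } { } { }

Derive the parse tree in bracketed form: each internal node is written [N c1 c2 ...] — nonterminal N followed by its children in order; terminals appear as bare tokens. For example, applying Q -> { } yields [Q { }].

P
Q P
{ P } P
{ Q P } P
{ { } P } P
{ { } Q } P
{ { } { } } P
{ { } { } } Q P
{ { } { } } { } P
{ { } { } } { } Q P
{ { } { } } { } { } P
{ { } { } } { } { } Q
{ { } { } } { } { } { }

[P [Q { [P [Q { }] [P [Q { }]]] }] [P [Q { }] [P [Q { }] [P [Q { }]]]]]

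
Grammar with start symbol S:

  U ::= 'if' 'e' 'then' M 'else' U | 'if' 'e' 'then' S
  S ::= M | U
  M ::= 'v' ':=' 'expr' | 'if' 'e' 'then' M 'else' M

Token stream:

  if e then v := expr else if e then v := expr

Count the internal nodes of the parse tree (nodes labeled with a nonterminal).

6

[S [U if e then [M v := expr] else [U if e then [S [M v := expr]]]]]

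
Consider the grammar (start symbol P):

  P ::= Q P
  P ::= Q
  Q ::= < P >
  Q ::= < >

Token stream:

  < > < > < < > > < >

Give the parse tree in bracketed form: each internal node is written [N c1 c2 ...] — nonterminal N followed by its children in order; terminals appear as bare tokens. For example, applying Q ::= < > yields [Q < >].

P
Q P
< > P
< > Q P
< > < > P
< > < > Q P
< > < > < P > P
< > < > < Q > P
< > < > < < > > P
< > < > < < > > Q
< > < > < < > > < >

[P [Q < >] [P [Q < >] [P [Q < [P [Q < >]] >] [P [Q < >]]]]]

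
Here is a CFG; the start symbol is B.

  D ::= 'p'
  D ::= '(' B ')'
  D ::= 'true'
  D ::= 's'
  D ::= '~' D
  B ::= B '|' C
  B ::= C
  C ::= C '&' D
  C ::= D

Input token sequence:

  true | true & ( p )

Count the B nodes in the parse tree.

3

[B [B [C [D true]]] | [C [C [D true]] & [D ( [B [C [D p]]] )]]]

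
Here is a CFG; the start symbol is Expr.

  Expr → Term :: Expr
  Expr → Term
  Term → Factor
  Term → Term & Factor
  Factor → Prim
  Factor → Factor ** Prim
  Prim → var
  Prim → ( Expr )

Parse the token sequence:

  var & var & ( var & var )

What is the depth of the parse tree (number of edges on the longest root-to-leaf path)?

[Expr [Term [Term [Term [Factor [Prim var]]] & [Factor [Prim var]]] & [Factor [Prim ( [Expr [Term [Term [Factor [Prim var]]] & [Factor [Prim var]]]] )]]]]

9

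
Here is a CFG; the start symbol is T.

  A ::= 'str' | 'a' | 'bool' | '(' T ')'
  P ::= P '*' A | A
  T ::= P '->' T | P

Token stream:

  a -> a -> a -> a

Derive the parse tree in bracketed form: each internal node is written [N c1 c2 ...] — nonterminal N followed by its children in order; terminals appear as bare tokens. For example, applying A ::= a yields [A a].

T
P -> T
A -> T
a -> T
a -> P -> T
a -> A -> T
a -> a -> T
a -> a -> P -> T
a -> a -> A -> T
a -> a -> a -> T
a -> a -> a -> P
a -> a -> a -> A
a -> a -> a -> a

[T [P [A a]] -> [T [P [A a]] -> [T [P [A a]] -> [T [P [A a]]]]]]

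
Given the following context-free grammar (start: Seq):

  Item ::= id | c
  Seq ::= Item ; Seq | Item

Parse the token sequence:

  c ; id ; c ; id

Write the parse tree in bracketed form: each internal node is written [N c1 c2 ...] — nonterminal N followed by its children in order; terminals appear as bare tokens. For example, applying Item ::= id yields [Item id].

[Seq [Item c] ; [Seq [Item id] ; [Seq [Item c] ; [Seq [Item id]]]]]

Seq
Item ; Seq
c ; Seq
c ; Item ; Seq
c ; id ; Seq
c ; id ; Item ; Seq
c ; id ; c ; Seq
c ; id ; c ; Item
c ; id ; c ; id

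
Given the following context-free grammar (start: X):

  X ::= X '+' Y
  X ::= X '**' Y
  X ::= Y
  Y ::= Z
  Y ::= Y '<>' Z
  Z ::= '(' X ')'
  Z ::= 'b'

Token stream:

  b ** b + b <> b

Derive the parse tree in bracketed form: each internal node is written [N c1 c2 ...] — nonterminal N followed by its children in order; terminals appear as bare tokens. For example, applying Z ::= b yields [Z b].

X
X + Y
X ** Y + Y
Y ** Y + Y
Z ** Y + Y
b ** Y + Y
b ** Z + Y
b ** b + Y
b ** b + Y <> Z
b ** b + Z <> Z
b ** b + b <> Z
b ** b + b <> b

[X [X [X [Y [Z b]]] ** [Y [Z b]]] + [Y [Y [Z b]] <> [Z b]]]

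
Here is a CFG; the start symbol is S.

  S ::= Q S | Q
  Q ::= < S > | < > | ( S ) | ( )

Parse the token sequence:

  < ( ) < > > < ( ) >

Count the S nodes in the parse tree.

[S [Q < [S [Q ( )] [S [Q < >]]] >] [S [Q < [S [Q ( )]] >]]]

5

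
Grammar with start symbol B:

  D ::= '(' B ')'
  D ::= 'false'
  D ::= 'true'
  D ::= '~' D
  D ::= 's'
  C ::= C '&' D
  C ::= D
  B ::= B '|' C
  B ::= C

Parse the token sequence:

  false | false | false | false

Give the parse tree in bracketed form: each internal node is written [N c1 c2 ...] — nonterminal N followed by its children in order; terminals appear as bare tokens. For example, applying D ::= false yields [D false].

B
B | C
B | C | C
B | C | C | C
C | C | C | C
D | C | C | C
false | C | C | C
false | D | C | C
false | false | C | C
false | false | D | C
false | false | false | C
false | false | false | D
false | false | false | false

[B [B [B [B [C [D false]]] | [C [D false]]] | [C [D false]]] | [C [D false]]]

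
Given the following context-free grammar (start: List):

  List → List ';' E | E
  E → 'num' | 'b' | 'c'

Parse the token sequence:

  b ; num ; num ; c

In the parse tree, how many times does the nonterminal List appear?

4

[List [List [List [List [E b]] ; [E num]] ; [E num]] ; [E c]]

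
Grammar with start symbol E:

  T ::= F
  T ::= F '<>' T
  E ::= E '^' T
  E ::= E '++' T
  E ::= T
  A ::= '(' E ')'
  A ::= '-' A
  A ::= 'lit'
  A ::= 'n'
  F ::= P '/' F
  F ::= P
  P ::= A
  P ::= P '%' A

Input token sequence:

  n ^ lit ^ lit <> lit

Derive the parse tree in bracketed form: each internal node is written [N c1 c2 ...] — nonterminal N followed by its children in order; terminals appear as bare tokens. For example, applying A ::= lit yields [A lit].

E
E ^ T
E ^ T ^ T
T ^ T ^ T
F ^ T ^ T
P ^ T ^ T
A ^ T ^ T
n ^ T ^ T
n ^ F ^ T
n ^ P ^ T
n ^ A ^ T
n ^ lit ^ T
n ^ lit ^ F <> T
n ^ lit ^ P <> T
n ^ lit ^ A <> T
n ^ lit ^ lit <> T
n ^ lit ^ lit <> F
n ^ lit ^ lit <> P
n ^ lit ^ lit <> A
n ^ lit ^ lit <> lit

[E [E [E [T [F [P [A n]]]]] ^ [T [F [P [A lit]]]]] ^ [T [F [P [A lit]]] <> [T [F [P [A lit]]]]]]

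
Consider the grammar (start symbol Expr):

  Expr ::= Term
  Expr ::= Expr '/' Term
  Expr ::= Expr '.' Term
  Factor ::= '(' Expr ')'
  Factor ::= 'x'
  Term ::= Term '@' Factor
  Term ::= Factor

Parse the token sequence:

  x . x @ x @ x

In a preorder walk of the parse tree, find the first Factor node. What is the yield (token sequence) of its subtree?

x

[Expr [Expr [Term [Factor x]]] . [Term [Term [Term [Factor x]] @ [Factor x]] @ [Factor x]]]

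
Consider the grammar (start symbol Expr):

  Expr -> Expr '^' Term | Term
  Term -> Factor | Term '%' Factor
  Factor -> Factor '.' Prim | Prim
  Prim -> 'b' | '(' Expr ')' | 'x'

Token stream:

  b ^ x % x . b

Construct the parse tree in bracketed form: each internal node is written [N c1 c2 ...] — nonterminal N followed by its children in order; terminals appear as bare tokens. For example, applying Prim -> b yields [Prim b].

Expr
Expr ^ Term
Term ^ Term
Factor ^ Term
Prim ^ Term
b ^ Term
b ^ Term % Factor
b ^ Factor % Factor
b ^ Prim % Factor
b ^ x % Factor
b ^ x % Factor . Prim
b ^ x % Prim . Prim
b ^ x % x . Prim
b ^ x % x . b

[Expr [Expr [Term [Factor [Prim b]]]] ^ [Term [Term [Factor [Prim x]]] % [Factor [Factor [Prim x]] . [Prim b]]]]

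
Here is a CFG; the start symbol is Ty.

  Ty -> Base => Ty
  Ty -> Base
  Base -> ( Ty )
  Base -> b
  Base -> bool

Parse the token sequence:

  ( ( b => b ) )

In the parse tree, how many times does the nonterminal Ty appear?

4

[Ty [Base ( [Ty [Base ( [Ty [Base b] => [Ty [Base b]]] )]] )]]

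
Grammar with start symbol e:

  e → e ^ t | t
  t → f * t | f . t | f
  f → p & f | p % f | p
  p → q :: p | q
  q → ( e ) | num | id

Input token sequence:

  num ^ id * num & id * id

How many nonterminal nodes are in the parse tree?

[e [e [t [f [p [q num]]]]] ^ [t [f [p [q id]]] * [t [f [p [q num]] & [f [p [q id]]]] * [t [f [p [q id]]]]]]]

21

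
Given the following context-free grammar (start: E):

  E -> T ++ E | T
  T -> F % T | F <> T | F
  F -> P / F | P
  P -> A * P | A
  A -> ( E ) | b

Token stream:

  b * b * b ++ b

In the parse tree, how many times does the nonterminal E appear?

[E [T [F [P [A b] * [P [A b] * [P [A b]]]]]] ++ [E [T [F [P [A b]]]]]]

2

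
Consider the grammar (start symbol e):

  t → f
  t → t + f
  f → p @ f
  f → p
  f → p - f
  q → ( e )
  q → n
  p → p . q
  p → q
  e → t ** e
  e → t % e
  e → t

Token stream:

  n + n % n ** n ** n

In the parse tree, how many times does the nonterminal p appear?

[e [t [t [f [p [q n]]]] + [f [p [q n]]]] % [e [t [f [p [q n]]]] ** [e [t [f [p [q n]]]] ** [e [t [f [p [q n]]]]]]]]

5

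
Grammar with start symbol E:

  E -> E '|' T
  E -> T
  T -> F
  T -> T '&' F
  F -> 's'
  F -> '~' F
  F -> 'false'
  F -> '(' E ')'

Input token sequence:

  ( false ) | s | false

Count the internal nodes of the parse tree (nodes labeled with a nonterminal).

12

[E [E [E [T [F ( [E [T [F false]]] )]]] | [T [F s]]] | [T [F false]]]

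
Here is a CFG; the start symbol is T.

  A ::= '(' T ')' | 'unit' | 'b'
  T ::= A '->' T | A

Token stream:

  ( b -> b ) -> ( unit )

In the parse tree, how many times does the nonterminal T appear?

5

[T [A ( [T [A b] -> [T [A b]]] )] -> [T [A ( [T [A unit]] )]]]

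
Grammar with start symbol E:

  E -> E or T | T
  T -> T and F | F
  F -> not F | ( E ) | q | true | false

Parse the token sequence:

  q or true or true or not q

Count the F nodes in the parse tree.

5

[E [E [E [E [T [F q]]] or [T [F true]]] or [T [F true]]] or [T [F not [F q]]]]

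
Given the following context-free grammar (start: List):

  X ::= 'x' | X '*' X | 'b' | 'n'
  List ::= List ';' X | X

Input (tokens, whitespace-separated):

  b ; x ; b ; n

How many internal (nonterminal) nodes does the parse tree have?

[List [List [List [List [X b]] ; [X x]] ; [X b]] ; [X n]]

8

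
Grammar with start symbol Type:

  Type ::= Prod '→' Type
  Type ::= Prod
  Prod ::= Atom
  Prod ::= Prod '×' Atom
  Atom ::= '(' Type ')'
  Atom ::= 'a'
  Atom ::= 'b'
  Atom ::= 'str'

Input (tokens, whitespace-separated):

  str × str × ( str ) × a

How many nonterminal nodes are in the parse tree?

12

[Type [Prod [Prod [Prod [Prod [Atom str]] × [Atom str]] × [Atom ( [Type [Prod [Atom str]]] )]] × [Atom a]]]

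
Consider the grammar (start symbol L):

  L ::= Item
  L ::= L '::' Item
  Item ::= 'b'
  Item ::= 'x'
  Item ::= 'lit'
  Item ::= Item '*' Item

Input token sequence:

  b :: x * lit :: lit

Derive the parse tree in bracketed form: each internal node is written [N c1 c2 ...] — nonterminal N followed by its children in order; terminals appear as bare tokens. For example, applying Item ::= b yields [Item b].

[L [L [L [Item b]] :: [Item [Item x] * [Item lit]]] :: [Item lit]]

L
L :: Item
L :: Item :: Item
Item :: Item :: Item
b :: Item :: Item
b :: Item * Item :: Item
b :: x * Item :: Item
b :: x * lit :: Item
b :: x * lit :: lit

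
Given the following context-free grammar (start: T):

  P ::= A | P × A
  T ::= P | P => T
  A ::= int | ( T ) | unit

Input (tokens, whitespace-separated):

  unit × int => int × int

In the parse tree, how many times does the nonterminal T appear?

2

[T [P [P [A unit]] × [A int]] => [T [P [P [A int]] × [A int]]]]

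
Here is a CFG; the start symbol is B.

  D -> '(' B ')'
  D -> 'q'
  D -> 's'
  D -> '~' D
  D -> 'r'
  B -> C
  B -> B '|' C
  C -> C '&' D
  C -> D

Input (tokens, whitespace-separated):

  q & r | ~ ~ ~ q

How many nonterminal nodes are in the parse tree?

[B [B [C [C [D q]] & [D r]]] | [C [D ~ [D ~ [D ~ [D q]]]]]]

11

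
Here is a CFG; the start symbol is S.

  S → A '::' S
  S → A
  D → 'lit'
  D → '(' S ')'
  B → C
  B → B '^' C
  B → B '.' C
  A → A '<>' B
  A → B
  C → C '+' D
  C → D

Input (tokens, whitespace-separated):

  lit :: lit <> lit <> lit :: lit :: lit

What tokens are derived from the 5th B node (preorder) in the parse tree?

[S [A [B [C [D lit]]]] :: [S [A [A [A [B [C [D lit]]]] <> [B [C [D lit]]]] <> [B [C [D lit]]]] :: [S [A [B [C [D lit]]]] :: [S [A [B [C [D lit]]]]]]]]

lit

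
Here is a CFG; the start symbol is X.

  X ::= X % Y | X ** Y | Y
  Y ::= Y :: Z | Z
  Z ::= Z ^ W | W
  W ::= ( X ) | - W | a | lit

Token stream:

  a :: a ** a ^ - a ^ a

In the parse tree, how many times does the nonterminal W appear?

6

[X [X [Y [Y [Z [W a]]] :: [Z [W a]]]] ** [Y [Z [Z [Z [W a]] ^ [W - [W a]]] ^ [W a]]]]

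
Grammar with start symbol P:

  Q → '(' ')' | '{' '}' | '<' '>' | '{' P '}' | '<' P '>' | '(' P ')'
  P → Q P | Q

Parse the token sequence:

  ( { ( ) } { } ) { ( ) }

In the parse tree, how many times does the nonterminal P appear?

[P [Q ( [P [Q { [P [Q ( )]] }] [P [Q { }]]] )] [P [Q { [P [Q ( )]] }]]]

6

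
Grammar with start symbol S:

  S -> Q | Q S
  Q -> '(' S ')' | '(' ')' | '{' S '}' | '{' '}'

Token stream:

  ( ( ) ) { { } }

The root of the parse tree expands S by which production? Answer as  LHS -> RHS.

S -> Q S

[S [Q ( [S [Q ( )]] )] [S [Q { [S [Q { }]] }]]]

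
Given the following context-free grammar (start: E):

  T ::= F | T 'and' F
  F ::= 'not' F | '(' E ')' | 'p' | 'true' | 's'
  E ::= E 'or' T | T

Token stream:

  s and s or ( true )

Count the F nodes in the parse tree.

[E [E [T [T [F s]] and [F s]]] or [T [F ( [E [T [F true]]] )]]]

4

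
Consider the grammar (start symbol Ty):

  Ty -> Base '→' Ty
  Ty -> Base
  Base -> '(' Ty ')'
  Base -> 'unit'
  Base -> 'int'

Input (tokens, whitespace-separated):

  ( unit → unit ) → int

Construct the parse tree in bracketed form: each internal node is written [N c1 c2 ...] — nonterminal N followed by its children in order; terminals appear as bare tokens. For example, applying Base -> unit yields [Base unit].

Ty
Base → Ty
( Ty ) → Ty
( Base → Ty ) → Ty
( unit → Ty ) → Ty
( unit → Base ) → Ty
( unit → unit ) → Ty
( unit → unit ) → Base
( unit → unit ) → int

[Ty [Base ( [Ty [Base unit] → [Ty [Base unit]]] )] → [Ty [Base int]]]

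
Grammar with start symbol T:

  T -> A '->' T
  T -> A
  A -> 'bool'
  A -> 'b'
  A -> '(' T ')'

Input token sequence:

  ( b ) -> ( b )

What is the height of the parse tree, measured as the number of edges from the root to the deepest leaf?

5

[T [A ( [T [A b]] )] -> [T [A ( [T [A b]] )]]]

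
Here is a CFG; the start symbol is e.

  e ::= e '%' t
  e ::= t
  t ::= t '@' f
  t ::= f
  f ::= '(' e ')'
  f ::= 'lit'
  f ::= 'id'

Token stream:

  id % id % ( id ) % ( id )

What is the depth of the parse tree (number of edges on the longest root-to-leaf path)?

[e [e [e [e [t [f id]]] % [t [f id]]] % [t [f ( [e [t [f id]]] )]]] % [t [f ( [e [t [f id]]] )]]]

7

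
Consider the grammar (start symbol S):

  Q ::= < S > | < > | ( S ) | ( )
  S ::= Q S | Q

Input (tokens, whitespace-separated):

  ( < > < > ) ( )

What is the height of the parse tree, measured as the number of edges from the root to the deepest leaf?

[S [Q ( [S [Q < >] [S [Q < >]]] )] [S [Q ( )]]]

5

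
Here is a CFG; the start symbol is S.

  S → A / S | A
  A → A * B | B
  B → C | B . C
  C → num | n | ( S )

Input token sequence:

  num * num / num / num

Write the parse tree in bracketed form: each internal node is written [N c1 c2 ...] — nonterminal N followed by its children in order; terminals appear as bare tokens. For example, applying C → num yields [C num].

[S [A [A [B [C num]]] * [B [C num]]] / [S [A [B [C num]]] / [S [A [B [C num]]]]]]

S
A / S
A * B / S
B * B / S
C * B / S
num * B / S
num * C / S
num * num / S
num * num / A / S
num * num / B / S
num * num / C / S
num * num / num / S
num * num / num / A
num * num / num / B
num * num / num / C
num * num / num / num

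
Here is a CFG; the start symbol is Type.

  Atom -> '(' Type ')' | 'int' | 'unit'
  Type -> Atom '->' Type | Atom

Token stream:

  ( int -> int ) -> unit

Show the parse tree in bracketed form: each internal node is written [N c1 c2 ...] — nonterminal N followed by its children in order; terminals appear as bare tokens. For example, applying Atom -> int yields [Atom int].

Type
Atom -> Type
( Type ) -> Type
( Atom -> Type ) -> Type
( int -> Type ) -> Type
( int -> Atom ) -> Type
( int -> int ) -> Type
( int -> int ) -> Atom
( int -> int ) -> unit

[Type [Atom ( [Type [Atom int] -> [Type [Atom int]]] )] -> [Type [Atom unit]]]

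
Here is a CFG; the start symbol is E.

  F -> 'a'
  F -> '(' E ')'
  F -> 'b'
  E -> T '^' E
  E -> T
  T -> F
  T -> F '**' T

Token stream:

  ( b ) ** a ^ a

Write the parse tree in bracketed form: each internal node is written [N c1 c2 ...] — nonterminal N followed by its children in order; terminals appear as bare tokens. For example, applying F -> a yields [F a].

[E [T [F ( [E [T [F b]]] )] ** [T [F a]]] ^ [E [T [F a]]]]

E
T ^ E
F ** T ^ E
( E ) ** T ^ E
( T ) ** T ^ E
( F ) ** T ^ E
( b ) ** T ^ E
( b ) ** F ^ E
( b ) ** a ^ E
( b ) ** a ^ T
( b ) ** a ^ F
( b ) ** a ^ a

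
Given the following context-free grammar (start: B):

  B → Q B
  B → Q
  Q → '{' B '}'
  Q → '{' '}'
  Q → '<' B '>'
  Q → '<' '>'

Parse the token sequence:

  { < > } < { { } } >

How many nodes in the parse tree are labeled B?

[B [Q { [B [Q < >]] }] [B [Q < [B [Q { [B [Q { }]] }]] >]]]

5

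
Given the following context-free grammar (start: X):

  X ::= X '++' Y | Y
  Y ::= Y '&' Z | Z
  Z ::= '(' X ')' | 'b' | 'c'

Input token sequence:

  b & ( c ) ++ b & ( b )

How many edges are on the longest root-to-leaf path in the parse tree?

7

[X [X [Y [Y [Z b]] & [Z ( [X [Y [Z c]]] )]]] ++ [Y [Y [Z b]] & [Z ( [X [Y [Z b]]] )]]]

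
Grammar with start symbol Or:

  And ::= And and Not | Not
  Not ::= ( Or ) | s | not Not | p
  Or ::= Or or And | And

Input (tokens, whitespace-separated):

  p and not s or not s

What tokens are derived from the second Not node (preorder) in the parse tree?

not s

[Or [Or [And [And [Not p]] and [Not not [Not s]]]] or [And [Not not [Not s]]]]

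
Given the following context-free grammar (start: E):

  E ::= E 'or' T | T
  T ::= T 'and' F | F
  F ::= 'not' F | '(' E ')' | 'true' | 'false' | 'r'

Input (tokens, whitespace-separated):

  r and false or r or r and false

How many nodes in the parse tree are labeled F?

5

[E [E [E [T [T [F r]] and [F false]]] or [T [F r]]] or [T [T [F r]] and [F false]]]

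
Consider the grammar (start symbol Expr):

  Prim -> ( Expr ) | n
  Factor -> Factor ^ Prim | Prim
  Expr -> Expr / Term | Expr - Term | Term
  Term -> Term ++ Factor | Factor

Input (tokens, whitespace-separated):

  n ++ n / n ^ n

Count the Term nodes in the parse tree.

[Expr [Expr [Term [Term [Factor [Prim n]]] ++ [Factor [Prim n]]]] / [Term [Factor [Factor [Prim n]] ^ [Prim n]]]]

3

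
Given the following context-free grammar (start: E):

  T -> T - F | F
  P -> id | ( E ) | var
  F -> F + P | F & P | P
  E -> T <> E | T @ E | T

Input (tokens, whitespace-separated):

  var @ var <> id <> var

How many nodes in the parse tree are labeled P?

[E [T [F [P var]]] @ [E [T [F [P var]]] <> [E [T [F [P id]]] <> [E [T [F [P var]]]]]]]

4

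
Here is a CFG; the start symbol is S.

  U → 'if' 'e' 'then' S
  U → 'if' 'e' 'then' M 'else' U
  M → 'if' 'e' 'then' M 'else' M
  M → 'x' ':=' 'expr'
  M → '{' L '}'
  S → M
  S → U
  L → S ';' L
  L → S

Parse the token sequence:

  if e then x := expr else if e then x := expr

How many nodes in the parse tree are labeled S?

2

[S [U if e then [M x := expr] else [U if e then [S [M x := expr]]]]]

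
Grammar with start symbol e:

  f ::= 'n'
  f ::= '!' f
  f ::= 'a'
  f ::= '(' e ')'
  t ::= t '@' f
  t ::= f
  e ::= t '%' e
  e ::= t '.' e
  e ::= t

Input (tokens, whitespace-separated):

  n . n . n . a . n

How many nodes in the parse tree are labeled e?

[e [t [f n]] . [e [t [f n]] . [e [t [f n]] . [e [t [f a]] . [e [t [f n]]]]]]]

5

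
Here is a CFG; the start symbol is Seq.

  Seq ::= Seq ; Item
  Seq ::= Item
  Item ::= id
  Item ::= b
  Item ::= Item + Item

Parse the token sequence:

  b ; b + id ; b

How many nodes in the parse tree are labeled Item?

[Seq [Seq [Seq [Item b]] ; [Item [Item b] + [Item id]]] ; [Item b]]

5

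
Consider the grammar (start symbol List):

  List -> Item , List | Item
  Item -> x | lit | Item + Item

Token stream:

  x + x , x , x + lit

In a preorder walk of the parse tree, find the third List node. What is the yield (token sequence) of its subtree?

[List [Item [Item x] + [Item x]] , [List [Item x] , [List [Item [Item x] + [Item lit]]]]]

x + lit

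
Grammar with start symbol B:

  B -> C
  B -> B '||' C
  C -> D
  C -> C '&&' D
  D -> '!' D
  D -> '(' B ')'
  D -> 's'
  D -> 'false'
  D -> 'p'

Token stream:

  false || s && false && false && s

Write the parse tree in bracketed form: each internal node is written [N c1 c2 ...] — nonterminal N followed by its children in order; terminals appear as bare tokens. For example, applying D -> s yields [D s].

[B [B [C [D false]]] || [C [C [C [C [D s]] && [D false]] && [D false]] && [D s]]]

B
B || C
C || C
D || C
false || C
false || C && D
false || C && D && D
false || C && D && D && D
false || D && D && D && D
false || s && D && D && D
false || s && false && D && D
false || s && false && false && D
false || s && false && false && s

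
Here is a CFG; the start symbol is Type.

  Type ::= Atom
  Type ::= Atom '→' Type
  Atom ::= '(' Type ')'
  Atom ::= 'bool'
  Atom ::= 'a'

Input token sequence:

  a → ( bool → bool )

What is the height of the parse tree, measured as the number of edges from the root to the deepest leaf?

6

[Type [Atom a] → [Type [Atom ( [Type [Atom bool] → [Type [Atom bool]]] )]]]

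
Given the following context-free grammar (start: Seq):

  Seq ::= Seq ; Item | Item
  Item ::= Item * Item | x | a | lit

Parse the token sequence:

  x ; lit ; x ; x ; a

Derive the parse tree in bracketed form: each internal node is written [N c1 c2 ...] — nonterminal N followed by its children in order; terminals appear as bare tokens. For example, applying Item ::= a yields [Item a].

[Seq [Seq [Seq [Seq [Seq [Item x]] ; [Item lit]] ; [Item x]] ; [Item x]] ; [Item a]]

Seq
Seq ; Item
Seq ; Item ; Item
Seq ; Item ; Item ; Item
Seq ; Item ; Item ; Item ; Item
Item ; Item ; Item ; Item ; Item
x ; Item ; Item ; Item ; Item
x ; lit ; Item ; Item ; Item
x ; lit ; x ; Item ; Item
x ; lit ; x ; x ; Item
x ; lit ; x ; x ; a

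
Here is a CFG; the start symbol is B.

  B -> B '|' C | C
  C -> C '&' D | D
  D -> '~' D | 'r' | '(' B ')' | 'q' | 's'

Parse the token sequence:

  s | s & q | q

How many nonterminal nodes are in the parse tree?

11

[B [B [B [C [D s]]] | [C [C [D s]] & [D q]]] | [C [D q]]]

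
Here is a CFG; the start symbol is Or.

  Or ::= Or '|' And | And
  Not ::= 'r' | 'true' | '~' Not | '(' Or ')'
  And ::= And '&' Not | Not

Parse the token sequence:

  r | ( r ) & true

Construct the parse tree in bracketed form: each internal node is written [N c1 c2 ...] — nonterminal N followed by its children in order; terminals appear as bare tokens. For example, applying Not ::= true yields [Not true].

Or
Or | And
And | And
Not | And
r | And
r | And & Not
r | Not & Not
r | ( Or ) & Not
r | ( And ) & Not
r | ( Not ) & Not
r | ( r ) & Not
r | ( r ) & true

[Or [Or [And [Not r]]] | [And [And [Not ( [Or [And [Not r]]] )]] & [Not true]]]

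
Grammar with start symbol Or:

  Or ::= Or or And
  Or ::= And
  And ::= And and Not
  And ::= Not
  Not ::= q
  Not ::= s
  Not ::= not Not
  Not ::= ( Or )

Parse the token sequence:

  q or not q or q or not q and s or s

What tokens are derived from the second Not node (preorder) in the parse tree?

[Or [Or [Or [Or [Or [And [Not q]]] or [And [Not not [Not q]]]] or [And [Not q]]] or [And [And [Not not [Not q]]] and [Not s]]] or [And [Not s]]]

not q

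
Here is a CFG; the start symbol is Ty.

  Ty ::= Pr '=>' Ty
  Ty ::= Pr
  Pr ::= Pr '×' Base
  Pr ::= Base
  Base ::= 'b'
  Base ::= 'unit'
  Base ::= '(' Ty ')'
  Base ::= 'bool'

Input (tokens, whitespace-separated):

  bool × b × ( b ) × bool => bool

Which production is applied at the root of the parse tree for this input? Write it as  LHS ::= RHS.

Ty ::= Pr '=>' Ty

[Ty [Pr [Pr [Pr [Pr [Base bool]] × [Base b]] × [Base ( [Ty [Pr [Base b]]] )]] × [Base bool]] => [Ty [Pr [Base bool]]]]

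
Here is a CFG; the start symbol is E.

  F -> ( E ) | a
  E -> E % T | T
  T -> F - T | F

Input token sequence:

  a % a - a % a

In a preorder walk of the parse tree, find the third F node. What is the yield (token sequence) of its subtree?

[E [E [E [T [F a]]] % [T [F a] - [T [F a]]]] % [T [F a]]]

a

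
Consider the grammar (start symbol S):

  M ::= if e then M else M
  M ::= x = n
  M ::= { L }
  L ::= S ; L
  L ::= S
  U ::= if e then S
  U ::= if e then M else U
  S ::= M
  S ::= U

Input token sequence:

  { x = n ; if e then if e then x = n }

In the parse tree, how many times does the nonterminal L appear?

[S [M { [L [S [M x = n]] ; [L [S [U if e then [S [U if e then [S [M x = n]]]]]]]] }]]

2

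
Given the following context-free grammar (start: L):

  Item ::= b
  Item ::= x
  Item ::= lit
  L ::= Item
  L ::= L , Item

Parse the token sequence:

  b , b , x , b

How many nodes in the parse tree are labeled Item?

[L [L [L [L [Item b]] , [Item b]] , [Item x]] , [Item b]]

4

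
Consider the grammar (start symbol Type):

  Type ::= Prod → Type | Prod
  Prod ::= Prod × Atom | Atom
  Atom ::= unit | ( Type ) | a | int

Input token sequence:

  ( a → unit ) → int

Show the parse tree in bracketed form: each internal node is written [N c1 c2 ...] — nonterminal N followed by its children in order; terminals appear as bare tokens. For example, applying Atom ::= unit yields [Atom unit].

Type
Prod → Type
Atom → Type
( Type ) → Type
( Prod → Type ) → Type
( Atom → Type ) → Type
( a → Type ) → Type
( a → Prod ) → Type
( a → Atom ) → Type
( a → unit ) → Type
( a → unit ) → Prod
( a → unit ) → Atom
( a → unit ) → int

[Type [Prod [Atom ( [Type [Prod [Atom a]] → [Type [Prod [Atom unit]]]] )]] → [Type [Prod [Atom int]]]]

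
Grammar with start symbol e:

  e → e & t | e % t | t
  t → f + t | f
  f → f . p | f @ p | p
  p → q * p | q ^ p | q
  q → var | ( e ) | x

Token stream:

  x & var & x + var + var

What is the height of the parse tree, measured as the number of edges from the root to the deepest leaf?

7

[e [e [e [t [f [p [q x]]]]] & [t [f [p [q var]]]]] & [t [f [p [q x]]] + [t [f [p [q var]]] + [t [f [p [q var]]]]]]]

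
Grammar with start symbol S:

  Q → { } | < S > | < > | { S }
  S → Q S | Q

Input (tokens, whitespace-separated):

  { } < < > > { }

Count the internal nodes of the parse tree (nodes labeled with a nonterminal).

[S [Q { }] [S [Q < [S [Q < >]] >] [S [Q { }]]]]

8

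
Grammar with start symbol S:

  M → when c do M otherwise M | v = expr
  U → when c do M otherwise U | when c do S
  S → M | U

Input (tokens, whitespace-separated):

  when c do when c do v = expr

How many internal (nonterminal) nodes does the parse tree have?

[S [U when c do [S [U when c do [S [M v = expr]]]]]]

6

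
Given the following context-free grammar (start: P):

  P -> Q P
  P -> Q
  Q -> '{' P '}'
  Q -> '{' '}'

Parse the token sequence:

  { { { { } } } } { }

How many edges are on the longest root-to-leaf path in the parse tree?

8

[P [Q { [P [Q { [P [Q { [P [Q { }]] }]] }]] }] [P [Q { }]]]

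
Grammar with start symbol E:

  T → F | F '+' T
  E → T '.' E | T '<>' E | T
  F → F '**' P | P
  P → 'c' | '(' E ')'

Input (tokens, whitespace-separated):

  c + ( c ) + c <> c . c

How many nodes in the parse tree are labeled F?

[E [T [F [P c]] + [T [F [P ( [E [T [F [P c]]]] )]] + [T [F [P c]]]]] <> [E [T [F [P c]]] . [E [T [F [P c]]]]]]

6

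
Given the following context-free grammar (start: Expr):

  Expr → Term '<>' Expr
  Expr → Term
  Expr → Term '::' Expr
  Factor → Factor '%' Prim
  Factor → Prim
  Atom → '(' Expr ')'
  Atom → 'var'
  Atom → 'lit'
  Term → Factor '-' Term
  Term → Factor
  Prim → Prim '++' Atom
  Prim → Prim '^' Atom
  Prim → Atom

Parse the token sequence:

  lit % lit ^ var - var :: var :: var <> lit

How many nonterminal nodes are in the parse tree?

29

[Expr [Term [Factor [Factor [Prim [Atom lit]]] % [Prim [Prim [Atom lit]] ^ [Atom var]]] - [Term [Factor [Prim [Atom var]]]]] :: [Expr [Term [Factor [Prim [Atom var]]]] :: [Expr [Term [Factor [Prim [Atom var]]]] <> [Expr [Term [Factor [Prim [Atom lit]]]]]]]]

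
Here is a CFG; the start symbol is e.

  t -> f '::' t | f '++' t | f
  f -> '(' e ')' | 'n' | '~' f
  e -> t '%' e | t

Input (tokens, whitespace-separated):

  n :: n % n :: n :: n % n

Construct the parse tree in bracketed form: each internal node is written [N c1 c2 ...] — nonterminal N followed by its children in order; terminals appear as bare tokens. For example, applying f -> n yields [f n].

[e [t [f n] :: [t [f n]]] % [e [t [f n] :: [t [f n] :: [t [f n]]]] % [e [t [f n]]]]]

e
t % e
f :: t % e
n :: t % e
n :: f % e
n :: n % e
n :: n % t % e
n :: n % f :: t % e
n :: n % n :: t % e
n :: n % n :: f :: t % e
n :: n % n :: n :: t % e
n :: n % n :: n :: f % e
n :: n % n :: n :: n % e
n :: n % n :: n :: n % t
n :: n % n :: n :: n % f
n :: n % n :: n :: n % n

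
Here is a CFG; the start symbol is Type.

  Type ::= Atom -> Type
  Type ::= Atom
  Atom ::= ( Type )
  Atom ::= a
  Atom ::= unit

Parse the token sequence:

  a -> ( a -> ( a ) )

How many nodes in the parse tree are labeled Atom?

5

[Type [Atom a] -> [Type [Atom ( [Type [Atom a] -> [Type [Atom ( [Type [Atom a]] )]]] )]]]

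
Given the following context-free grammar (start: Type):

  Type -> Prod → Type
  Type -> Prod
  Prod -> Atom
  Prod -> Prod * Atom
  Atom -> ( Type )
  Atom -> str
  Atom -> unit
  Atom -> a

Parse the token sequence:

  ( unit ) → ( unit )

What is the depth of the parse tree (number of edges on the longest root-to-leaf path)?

7

[Type [Prod [Atom ( [Type [Prod [Atom unit]]] )]] → [Type [Prod [Atom ( [Type [Prod [Atom unit]]] )]]]]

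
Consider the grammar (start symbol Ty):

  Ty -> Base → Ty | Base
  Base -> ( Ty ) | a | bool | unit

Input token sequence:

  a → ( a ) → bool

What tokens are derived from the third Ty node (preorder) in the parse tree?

a

[Ty [Base a] → [Ty [Base ( [Ty [Base a]] )] → [Ty [Base bool]]]]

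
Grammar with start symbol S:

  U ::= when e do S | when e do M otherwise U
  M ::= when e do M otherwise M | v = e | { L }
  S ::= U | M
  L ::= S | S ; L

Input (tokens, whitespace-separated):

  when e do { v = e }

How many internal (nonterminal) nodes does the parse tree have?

[S [U when e do [S [M { [L [S [M v = e]]] }]]]]

7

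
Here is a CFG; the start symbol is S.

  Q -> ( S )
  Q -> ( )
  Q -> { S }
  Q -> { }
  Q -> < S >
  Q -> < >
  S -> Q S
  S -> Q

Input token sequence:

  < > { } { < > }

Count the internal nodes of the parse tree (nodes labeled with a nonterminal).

8

[S [Q < >] [S [Q { }] [S [Q { [S [Q < >]] }]]]]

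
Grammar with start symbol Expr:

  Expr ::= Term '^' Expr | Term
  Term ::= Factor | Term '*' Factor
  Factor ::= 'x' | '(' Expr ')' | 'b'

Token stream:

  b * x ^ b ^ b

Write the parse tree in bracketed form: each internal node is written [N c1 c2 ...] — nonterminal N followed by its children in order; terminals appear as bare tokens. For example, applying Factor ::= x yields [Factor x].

Expr
Term ^ Expr
Term * Factor ^ Expr
Factor * Factor ^ Expr
b * Factor ^ Expr
b * x ^ Expr
b * x ^ Term ^ Expr
b * x ^ Factor ^ Expr
b * x ^ b ^ Expr
b * x ^ b ^ Term
b * x ^ b ^ Factor
b * x ^ b ^ b

[Expr [Term [Term [Factor b]] * [Factor x]] ^ [Expr [Term [Factor b]] ^ [Expr [Term [Factor b]]]]]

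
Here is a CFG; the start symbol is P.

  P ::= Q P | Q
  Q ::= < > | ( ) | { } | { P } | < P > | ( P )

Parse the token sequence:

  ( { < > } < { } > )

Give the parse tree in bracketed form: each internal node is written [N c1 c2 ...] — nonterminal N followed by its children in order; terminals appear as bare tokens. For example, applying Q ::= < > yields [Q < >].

P
Q
( P )
( Q P )
( { P } P )
( { Q } P )
( { < > } P )
( { < > } Q )
( { < > } < P > )
( { < > } < Q > )
( { < > } < { } > )

[P [Q ( [P [Q { [P [Q < >]] }] [P [Q < [P [Q { }]] >]]] )]]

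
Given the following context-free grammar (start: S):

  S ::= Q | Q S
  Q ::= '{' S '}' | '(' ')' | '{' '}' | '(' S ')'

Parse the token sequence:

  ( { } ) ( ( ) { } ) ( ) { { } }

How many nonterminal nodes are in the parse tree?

16

[S [Q ( [S [Q { }]] )] [S [Q ( [S [Q ( )] [S [Q { }]]] )] [S [Q ( )] [S [Q { [S [Q { }]] }]]]]]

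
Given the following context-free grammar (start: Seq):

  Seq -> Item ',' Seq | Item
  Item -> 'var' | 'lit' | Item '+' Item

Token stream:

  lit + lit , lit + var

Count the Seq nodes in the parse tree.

2

[Seq [Item [Item lit] + [Item lit]] , [Seq [Item [Item lit] + [Item var]]]]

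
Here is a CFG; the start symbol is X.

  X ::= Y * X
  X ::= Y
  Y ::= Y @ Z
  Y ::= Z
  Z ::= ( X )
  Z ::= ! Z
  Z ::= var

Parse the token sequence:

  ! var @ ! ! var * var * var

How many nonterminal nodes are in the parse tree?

14

[X [Y [Y [Z ! [Z var]]] @ [Z ! [Z ! [Z var]]]] * [X [Y [Z var]] * [X [Y [Z var]]]]]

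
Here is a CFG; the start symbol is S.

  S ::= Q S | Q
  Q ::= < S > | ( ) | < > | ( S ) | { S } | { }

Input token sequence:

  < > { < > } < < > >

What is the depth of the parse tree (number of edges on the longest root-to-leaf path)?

[S [Q < >] [S [Q { [S [Q < >]] }] [S [Q < [S [Q < >]] >]]]]

6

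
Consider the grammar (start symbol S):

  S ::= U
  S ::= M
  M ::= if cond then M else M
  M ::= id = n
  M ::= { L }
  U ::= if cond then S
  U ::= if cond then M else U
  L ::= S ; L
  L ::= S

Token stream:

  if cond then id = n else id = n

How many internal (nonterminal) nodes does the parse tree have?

4

[S [M if cond then [M id = n] else [M id = n]]]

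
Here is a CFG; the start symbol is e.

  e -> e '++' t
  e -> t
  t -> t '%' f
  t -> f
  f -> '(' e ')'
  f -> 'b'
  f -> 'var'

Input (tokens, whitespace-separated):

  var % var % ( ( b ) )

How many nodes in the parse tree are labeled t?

5

[e [t [t [t [f var]] % [f var]] % [f ( [e [t [f ( [e [t [f b]]] )]]] )]]]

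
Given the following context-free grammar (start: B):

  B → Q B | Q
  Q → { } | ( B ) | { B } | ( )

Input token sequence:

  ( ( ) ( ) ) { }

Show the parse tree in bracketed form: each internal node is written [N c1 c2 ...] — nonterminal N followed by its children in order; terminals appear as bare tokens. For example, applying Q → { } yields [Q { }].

[B [Q ( [B [Q ( )] [B [Q ( )]]] )] [B [Q { }]]]

B
Q B
( B ) B
( Q B ) B
( ( ) B ) B
( ( ) Q ) B
( ( ) ( ) ) B
( ( ) ( ) ) Q
( ( ) ( ) ) { }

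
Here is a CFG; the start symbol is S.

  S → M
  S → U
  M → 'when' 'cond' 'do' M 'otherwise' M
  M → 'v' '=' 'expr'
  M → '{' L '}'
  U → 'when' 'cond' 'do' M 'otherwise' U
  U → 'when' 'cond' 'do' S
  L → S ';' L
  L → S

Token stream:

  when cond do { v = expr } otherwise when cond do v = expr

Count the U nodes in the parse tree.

2

[S [U when cond do [M { [L [S [M v = expr]]] }] otherwise [U when cond do [S [M v = expr]]]]]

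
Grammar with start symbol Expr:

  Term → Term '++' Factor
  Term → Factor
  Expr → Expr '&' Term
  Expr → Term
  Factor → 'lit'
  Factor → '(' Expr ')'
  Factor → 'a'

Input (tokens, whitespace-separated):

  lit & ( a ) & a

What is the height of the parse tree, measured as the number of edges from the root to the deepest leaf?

7

[Expr [Expr [Expr [Term [Factor lit]]] & [Term [Factor ( [Expr [Term [Factor a]]] )]]] & [Term [Factor a]]]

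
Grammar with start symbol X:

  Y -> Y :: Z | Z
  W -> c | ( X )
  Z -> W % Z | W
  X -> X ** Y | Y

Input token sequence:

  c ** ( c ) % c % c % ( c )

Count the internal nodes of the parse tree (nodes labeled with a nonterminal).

[X [X [Y [Z [W c]]]] ** [Y [Z [W ( [X [Y [Z [W c]]]] )] % [Z [W c] % [Z [W c] % [Z [W ( [X [Y [Z [W c]]]] )]]]]]]]

22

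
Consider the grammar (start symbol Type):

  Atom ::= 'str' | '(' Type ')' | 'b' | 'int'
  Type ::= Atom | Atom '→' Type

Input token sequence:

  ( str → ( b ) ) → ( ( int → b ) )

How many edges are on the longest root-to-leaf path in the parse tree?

8

[Type [Atom ( [Type [Atom str] → [Type [Atom ( [Type [Atom b]] )]]] )] → [Type [Atom ( [Type [Atom ( [Type [Atom int] → [Type [Atom b]]] )]] )]]]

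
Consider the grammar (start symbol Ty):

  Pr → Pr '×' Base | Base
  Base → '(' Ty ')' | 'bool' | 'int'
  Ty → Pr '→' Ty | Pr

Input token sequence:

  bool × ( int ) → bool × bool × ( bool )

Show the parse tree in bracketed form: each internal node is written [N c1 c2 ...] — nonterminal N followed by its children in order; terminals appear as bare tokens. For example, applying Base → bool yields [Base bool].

Ty
Pr → Ty
Pr × Base → Ty
Base × Base → Ty
bool × Base → Ty
bool × ( Ty ) → Ty
bool × ( Pr ) → Ty
bool × ( Base ) → Ty
bool × ( int ) → Ty
bool × ( int ) → Pr
bool × ( int ) → Pr × Base
bool × ( int ) → Pr × Base × Base
bool × ( int ) → Base × Base × Base
bool × ( int ) → bool × Base × Base
bool × ( int ) → bool × bool × Base
bool × ( int ) → bool × bool × ( Ty )
bool × ( int ) → bool × bool × ( Pr )
bool × ( int ) → bool × bool × ( Base )
bool × ( int ) → bool × bool × ( bool )

[Ty [Pr [Pr [Base bool]] × [Base ( [Ty [Pr [Base int]]] )]] → [Ty [Pr [Pr [Pr [Base bool]] × [Base bool]] × [Base ( [Ty [Pr [Base bool]]] )]]]]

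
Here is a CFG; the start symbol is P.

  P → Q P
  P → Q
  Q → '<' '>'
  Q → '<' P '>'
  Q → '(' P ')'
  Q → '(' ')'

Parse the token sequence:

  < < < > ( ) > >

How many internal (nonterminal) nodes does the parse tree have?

[P [Q < [P [Q < [P [Q < >] [P [Q ( )]]] >]] >]]

8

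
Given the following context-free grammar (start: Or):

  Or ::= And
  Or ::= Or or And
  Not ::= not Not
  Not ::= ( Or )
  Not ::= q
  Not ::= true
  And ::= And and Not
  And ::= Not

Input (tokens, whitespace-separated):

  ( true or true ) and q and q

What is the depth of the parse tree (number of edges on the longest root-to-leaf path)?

9

[Or [And [And [And [Not ( [Or [Or [And [Not true]]] or [And [Not true]]] )]] and [Not q]] and [Not q]]]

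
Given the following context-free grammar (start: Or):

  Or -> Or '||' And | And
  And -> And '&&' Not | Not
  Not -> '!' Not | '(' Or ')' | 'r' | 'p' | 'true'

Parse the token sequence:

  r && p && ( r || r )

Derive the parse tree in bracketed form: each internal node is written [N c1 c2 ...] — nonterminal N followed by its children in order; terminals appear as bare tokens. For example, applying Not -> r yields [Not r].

Or
And
And && Not
And && Not && Not
Not && Not && Not
r && Not && Not
r && p && Not
r && p && ( Or )
r && p && ( Or || And )
r && p && ( And || And )
r && p && ( Not || And )
r && p && ( r || And )
r && p && ( r || Not )
r && p && ( r || r )

[Or [And [And [And [Not r]] && [Not p]] && [Not ( [Or [Or [And [Not r]]] || [And [Not r]]] )]]]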